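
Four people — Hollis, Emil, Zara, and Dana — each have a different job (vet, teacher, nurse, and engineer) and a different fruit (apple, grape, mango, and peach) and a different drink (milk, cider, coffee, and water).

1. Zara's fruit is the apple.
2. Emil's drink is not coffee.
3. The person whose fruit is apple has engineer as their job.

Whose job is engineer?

With clues 1–3, Dana, Emil, and Hollis are impossible for the one with job engineer.
That leaves Zara.

Zara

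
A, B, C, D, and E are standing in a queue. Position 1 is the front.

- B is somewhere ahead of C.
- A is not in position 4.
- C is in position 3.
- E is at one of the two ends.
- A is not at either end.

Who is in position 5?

With clue 1, B is ruled out for position 5.
With clues 1–3, C is ruled out for position 5.
With clues 1–4, D is ruled out for position 5.
With clues 1–5, A is ruled out for position 5.
So position 5 is E.

E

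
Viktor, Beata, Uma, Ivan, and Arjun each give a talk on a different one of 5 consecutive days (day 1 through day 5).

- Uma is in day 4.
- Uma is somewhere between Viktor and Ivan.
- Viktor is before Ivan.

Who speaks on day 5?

With clue 1, Uma is ruled out for day 5.
With clues 1–2, Arjun and Beata are ruled out for day 5.
With clues 1–3, Viktor is ruled out for day 5.
So day 5 is Ivan.

Ivan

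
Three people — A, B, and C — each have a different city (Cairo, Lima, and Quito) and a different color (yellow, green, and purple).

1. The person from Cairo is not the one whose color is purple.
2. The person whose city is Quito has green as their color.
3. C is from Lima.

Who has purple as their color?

C

With clues 1–3, A and B are impossible for the one with color purple.
That leaves C.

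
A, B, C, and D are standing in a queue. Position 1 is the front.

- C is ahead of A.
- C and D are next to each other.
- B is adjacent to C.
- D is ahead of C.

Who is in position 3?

With clues 1–3, A and C are ruled out for position 3.
With clues 1–4, D is ruled out for position 3.
So position 3 is B.

B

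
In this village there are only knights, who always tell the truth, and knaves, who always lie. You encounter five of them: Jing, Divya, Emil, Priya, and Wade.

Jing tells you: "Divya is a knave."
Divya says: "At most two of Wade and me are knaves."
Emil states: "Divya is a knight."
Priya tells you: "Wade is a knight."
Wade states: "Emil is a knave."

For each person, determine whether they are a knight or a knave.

Regardless of anyone's role, Divya's statement is true, so Divya is a knight.
With that fixed, Emil's statement is true, so Emil is a knight.
With that fixed, Wade's statement is false, so Wade is a knave.
With that fixed, Jing's statement is false, so Jing is a knave.
With that fixed, Priya's statement is false, so Priya is a knave.

Jing: knave, Divya: knight, Emil: knight, Priya: knave, Wade: knave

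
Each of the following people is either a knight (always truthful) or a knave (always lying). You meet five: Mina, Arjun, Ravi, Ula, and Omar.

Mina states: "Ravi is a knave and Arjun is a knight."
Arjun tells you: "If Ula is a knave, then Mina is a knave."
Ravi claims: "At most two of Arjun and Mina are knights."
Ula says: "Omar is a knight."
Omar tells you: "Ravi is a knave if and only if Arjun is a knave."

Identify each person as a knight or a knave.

Regardless of anyone's role, Ravi's statement is true, so Ravi is a knight.
With that fixed, Mina's statement is false, so Mina is a knave.
With that fixed, Arjun's statement is true, so Arjun is a knight.
With that fixed, Omar's statement is true, so Omar is a knight.
With that fixed, Ula's statement is true, so Ula is a knight.

Mina: knave, Arjun: knight, Ravi: knight, Ula: knight, Omar: knight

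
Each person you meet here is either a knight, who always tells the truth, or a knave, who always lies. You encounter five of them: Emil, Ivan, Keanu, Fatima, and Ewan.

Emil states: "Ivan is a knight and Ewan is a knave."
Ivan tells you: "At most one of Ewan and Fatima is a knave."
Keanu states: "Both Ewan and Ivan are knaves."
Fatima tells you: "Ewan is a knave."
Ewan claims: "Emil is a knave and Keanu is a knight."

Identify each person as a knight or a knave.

Emil: knight, Ivan: knight, Keanu: knave, Fatima: knight, Ewan: knave

Consider Emil. Suppose Emil is a knave.
Then no assignment of the remaining roles makes every statement match its speaker's type — contradiction.
So Emil is a knight.
With that fixed, Ewan's statement is false, so Ewan is a knave.
With that fixed, Fatima's statement is true, so Fatima is a knight.
With that fixed, Ivan's statement is true, so Ivan is a knight.
With that fixed, Keanu's statement is false, so Keanu is a knave.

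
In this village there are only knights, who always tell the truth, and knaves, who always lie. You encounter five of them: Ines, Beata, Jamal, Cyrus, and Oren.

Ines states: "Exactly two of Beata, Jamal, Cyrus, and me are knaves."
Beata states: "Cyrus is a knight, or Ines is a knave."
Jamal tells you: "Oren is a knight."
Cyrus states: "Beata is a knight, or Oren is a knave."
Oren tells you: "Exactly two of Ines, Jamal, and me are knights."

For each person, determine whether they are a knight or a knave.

Consider Ines. Suppose Ines is a knight.
Then no assignment of the remaining roles makes every statement match its speaker's type — contradiction.
So Ines is a knave.
With that fixed, Beata's statement is true, so Beata is a knight.
With that fixed, Cyrus's statement is true, so Cyrus is a knight.
Consider Jamal. Suppose Jamal is a knave.
Then Ines's statement comes out true, contradicting Ines being a knave.
So Jamal is a knight.
Consider Oren. Suppose Oren is a knave.
Then Jamal's statement comes out false, contradicting Jamal being a knight.
So Oren is a knight.

Ines: knave, Beata: knight, Jamal: knight, Cyrus: knight, Oren: knight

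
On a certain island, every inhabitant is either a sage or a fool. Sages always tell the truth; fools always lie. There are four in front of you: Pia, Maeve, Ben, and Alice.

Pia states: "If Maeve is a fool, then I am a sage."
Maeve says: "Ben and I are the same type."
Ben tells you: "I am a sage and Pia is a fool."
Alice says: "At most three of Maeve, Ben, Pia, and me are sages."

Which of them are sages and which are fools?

Pia: fool, Maeve: fool, Ben: sage, Alice: sage

Consider Pia. Suppose Pia is a sage.
Then no assignment of the remaining roles makes every statement match its speaker's type — contradiction.
So Pia is a fool.
With that fixed, Alice's statement is true, so Alice is a sage.
Consider Maeve. Suppose Maeve is a sage.
Then Pia's statement comes out true, contradicting Pia being a fool.
So Maeve is a fool.
Consider Ben. Suppose Ben is a fool.
Then Maeve's statement comes out true, contradicting Maeve being a fool.
So Ben is a sage.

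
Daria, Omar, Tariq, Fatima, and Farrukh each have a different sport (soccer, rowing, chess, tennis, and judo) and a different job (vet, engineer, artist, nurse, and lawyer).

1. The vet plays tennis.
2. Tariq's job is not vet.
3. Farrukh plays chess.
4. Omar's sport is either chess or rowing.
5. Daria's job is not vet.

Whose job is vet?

With clues 1–2, Tariq is impossible for the one with job vet.
With clues 1–3, Farrukh is impossible for the one with job vet.
With clues 1–4, Omar is impossible for the one with job vet.
With clues 1–5, Daria is impossible for the one with job vet.
That leaves Fatima.

Fatima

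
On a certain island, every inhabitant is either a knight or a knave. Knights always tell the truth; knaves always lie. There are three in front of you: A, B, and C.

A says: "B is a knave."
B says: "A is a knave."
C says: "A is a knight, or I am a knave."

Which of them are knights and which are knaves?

A: knight, B: knave, C: knight

Consider A. Suppose A is a knave.
Then whichever role C has, C's statement has the wrong truth value — contradiction.
So A is a knight.
With that fixed, B's statement is false, so B is a knave.
With that fixed, C's statement is true, so C is a knight.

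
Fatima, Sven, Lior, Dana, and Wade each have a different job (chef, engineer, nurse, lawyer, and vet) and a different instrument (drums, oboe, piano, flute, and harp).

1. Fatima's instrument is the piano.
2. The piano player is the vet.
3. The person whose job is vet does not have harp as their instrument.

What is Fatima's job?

vet

With clues 1–2, chef, engineer, lawyer, and nurse are impossible for Fatima's job.
That leaves vet.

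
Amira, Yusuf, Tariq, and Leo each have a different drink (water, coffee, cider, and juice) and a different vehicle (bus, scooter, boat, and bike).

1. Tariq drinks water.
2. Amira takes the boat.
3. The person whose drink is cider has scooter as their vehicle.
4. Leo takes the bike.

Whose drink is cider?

Yusuf

Clue 1 rules out Tariq for the one with drink cider.
With clues 1–3, Amira is impossible for the one with drink cider.
With clues 1–4, Leo is impossible for the one with drink cider.
That leaves Yusuf.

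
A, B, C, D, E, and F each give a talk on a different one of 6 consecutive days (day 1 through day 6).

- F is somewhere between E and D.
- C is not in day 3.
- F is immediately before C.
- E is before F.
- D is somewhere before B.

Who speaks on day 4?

C

With clues 1–3, A, B, D, and E are ruled out for day 4.
With clues 1–5, F is ruled out for day 4.
So day 4 is C.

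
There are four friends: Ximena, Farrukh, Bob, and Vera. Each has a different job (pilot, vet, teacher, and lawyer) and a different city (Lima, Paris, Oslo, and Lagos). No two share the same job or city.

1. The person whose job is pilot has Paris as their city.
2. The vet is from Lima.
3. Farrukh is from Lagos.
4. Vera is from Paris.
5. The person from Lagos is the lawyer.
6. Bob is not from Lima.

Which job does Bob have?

With clues 1–4, pilot is impossible for Bob's job.
With clues 1–5, lawyer is impossible for Bob's job.
With clues 1–6, vet is impossible for Bob's job.
That leaves teacher.

teacher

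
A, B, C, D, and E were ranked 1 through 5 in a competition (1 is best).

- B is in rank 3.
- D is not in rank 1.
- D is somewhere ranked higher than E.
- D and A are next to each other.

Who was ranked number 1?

With clue 1, B is ruled out for rank 1.
With clues 1–2, D is ruled out for rank 1.
With clues 1–3, E is ruled out for rank 1.
With clues 1–4, C is ruled out for rank 1.
So rank 1 is A.

A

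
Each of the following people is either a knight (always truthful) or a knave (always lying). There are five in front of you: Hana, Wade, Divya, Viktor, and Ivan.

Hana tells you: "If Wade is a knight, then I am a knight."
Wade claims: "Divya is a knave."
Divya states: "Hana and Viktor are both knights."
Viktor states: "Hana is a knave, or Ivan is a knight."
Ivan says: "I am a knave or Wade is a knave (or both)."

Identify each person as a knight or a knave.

Hana: knight, Wade: knave, Divya: knight, Viktor: knight, Ivan: knight

Consider Hana. Suppose Hana is a knave.
Then no assignment of the remaining roles makes every statement match its speaker's type — contradiction.
So Hana is a knight.
Consider Wade. Suppose Wade is a knight.
Then whichever role Ivan has, Ivan's statement has the wrong truth value — contradiction.
So Wade is a knave.
With that fixed, Ivan's statement is true, so Ivan is a knight.
With that fixed, Viktor's statement is true, so Viktor is a knight.
With that fixed, Divya's statement is true, so Divya is a knight.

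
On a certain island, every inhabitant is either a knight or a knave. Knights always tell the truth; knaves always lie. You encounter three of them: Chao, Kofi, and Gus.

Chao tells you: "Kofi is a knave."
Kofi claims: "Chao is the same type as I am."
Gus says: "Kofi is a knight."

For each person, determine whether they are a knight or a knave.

Consider Chao. Suppose Chao is a knave.
Then whichever role Kofi has, Kofi's statement has the wrong truth value — contradiction.
So Chao is a knight.
Consider Kofi. Suppose Kofi is a knight.
Then Chao's statement comes out false, contradicting Chao being a knight.
So Kofi is a knave.
With that fixed, Gus's statement is false, so Gus is a knave.

Chao: knight, Kofi: knave, Gus: knave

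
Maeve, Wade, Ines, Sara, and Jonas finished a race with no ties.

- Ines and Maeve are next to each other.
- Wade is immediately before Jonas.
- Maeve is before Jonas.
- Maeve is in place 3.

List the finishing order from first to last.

From clues 1–2: Sara is in {1,3,5}.
From clues 1–3: Wade is in {3,4}.
From clues 1–4: Sara → place 1, Ines → place 2, Maeve → place 3, Wade → place 4, Jonas → place 5.

Sara, Ines, Maeve, Wade, Jonas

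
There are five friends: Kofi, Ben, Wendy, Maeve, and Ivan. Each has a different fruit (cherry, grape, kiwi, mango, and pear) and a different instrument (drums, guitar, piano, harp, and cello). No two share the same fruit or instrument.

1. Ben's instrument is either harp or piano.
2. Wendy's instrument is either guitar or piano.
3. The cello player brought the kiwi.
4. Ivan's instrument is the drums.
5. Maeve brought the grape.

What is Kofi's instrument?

cello

With clues 1–4, drums is impossible for Kofi's instrument.
With clues 1–5, guitar, harp, and piano are impossible for Kofi's instrument.
That leaves cello.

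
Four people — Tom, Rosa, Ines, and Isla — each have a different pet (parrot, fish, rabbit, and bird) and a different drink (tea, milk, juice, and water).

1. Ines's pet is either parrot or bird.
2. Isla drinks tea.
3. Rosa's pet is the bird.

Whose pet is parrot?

Ines

With clues 1–3, Isla, Rosa, and Tom are impossible for the one with pet parrot.
That leaves Ines.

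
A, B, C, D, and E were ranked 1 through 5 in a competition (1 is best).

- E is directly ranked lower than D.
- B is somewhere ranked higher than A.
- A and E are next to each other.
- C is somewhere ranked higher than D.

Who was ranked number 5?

A

With clue 1, D is ruled out for rank 5.
With clues 1–2, B is ruled out for rank 5.
With clues 1–3, E is ruled out for rank 5.
With clues 1–4, C is ruled out for rank 5.
So rank 5 is A.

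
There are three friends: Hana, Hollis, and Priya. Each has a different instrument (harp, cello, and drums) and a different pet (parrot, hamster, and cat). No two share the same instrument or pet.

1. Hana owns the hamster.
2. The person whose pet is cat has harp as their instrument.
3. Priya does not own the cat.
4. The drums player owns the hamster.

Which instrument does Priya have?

cello

With clues 1–3, harp is impossible for Priya's instrument.
With clues 1–4, drums is impossible for Priya's instrument.
That leaves cello.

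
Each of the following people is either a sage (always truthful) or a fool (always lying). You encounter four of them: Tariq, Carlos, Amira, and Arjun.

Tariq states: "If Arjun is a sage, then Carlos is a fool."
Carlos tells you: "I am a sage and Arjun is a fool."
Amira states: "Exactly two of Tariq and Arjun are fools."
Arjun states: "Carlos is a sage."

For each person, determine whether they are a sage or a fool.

Tariq: sage, Carlos: fool, Amira: fool, Arjun: fool

Consider Tariq. Suppose Tariq is a fool.
Then no assignment of the remaining roles makes every statement match its speaker's type — contradiction.
So Tariq is a sage.
With that fixed, Amira's statement is false, so Amira is a fool.
Consider Carlos. Suppose Carlos is a sage.
Then no assignment of the remaining roles makes every statement match its speaker's type — contradiction.
So Carlos is a fool.
With that fixed, Arjun's statement is false, so Arjun is a fool.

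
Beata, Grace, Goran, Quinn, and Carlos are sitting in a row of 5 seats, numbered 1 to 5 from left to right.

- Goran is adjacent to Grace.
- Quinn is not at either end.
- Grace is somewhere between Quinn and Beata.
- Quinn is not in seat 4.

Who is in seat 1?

With clues 1–2, Quinn is ruled out for seat 1.
With clues 1–3, Goran and Grace are ruled out for seat 1.
With clues 1–4, Beata is ruled out for seat 1.
So seat 1 is Carlos.

Carlos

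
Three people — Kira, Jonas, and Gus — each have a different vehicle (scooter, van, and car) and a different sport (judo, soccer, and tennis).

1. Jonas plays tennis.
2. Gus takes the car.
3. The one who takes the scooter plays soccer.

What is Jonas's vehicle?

van

With clues 1–2, car is impossible for Jonas's vehicle.
With clues 1–3, scooter is impossible for Jonas's vehicle.
That leaves van.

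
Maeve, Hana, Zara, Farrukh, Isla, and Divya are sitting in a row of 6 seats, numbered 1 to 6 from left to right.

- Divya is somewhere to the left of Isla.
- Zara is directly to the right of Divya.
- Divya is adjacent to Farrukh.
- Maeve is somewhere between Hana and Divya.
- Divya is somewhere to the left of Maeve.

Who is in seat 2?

Divya

With clues 1–2, Isla is ruled out for seat 2.
With clues 1–3, Zara is ruled out for seat 2.
With clues 1–4, Farrukh and Hana are ruled out for seat 2.
With clues 1–5, Maeve is ruled out for seat 2.
So seat 2 is Divya.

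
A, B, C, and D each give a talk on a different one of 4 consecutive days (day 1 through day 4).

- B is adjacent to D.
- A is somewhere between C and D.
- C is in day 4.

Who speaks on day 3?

With clues 1–2, C is ruled out for day 3.
With clues 1–3, B and D are ruled out for day 3.
So day 3 is A.

A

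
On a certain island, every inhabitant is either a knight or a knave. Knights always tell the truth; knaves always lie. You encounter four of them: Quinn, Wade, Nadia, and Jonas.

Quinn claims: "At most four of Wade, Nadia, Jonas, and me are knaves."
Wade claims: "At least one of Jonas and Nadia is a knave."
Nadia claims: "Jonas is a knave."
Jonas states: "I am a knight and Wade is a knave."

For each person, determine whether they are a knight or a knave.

Regardless of anyone's role, Quinn's statement is true, so Quinn is a knight.
Consider Wade. Suppose Wade is a knave.
Then no assignment of the remaining roles makes every statement match its speaker's type — contradiction.
So Wade is a knight.
With that fixed, Jonas's statement is false, so Jonas is a knave.
With that fixed, Nadia's statement is true, so Nadia is a knight.

Quinn: knight, Wade: knight, Nadia: knight, Jonas: knave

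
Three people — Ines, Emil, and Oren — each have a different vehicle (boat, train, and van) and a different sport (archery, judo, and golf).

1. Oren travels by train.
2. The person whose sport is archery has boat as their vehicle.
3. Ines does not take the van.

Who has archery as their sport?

Ines

With clues 1–2, Oren is impossible for the one with sport archery.
With clues 1–3, Emil is impossible for the one with sport archery.
That leaves Ines.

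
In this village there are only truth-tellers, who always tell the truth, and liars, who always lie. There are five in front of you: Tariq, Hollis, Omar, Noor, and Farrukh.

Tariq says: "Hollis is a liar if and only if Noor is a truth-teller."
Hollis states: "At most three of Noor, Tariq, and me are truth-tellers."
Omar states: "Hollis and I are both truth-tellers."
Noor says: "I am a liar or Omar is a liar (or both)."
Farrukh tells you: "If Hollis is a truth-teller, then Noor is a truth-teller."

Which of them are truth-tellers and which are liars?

Tariq: liar, Hollis: truth-teller, Omar: liar, Noor: truth-teller, Farrukh: truth-teller

Regardless of anyone's role, Hollis's statement is true, so Hollis is a truth-teller.
Consider Tariq. Suppose Tariq is a truth-teller.
Then no assignment of the remaining roles makes every statement match its speaker's type — contradiction.
So Tariq is a liar.
Consider Omar. Suppose Omar is a truth-teller.
Then whichever role Noor has, Noor's statement has the wrong truth value — contradiction.
So Omar is a liar.
With that fixed, Noor's statement is true, so Noor is a truth-teller.
With that fixed, Farrukh's statement is true, so Farrukh is a truth-teller.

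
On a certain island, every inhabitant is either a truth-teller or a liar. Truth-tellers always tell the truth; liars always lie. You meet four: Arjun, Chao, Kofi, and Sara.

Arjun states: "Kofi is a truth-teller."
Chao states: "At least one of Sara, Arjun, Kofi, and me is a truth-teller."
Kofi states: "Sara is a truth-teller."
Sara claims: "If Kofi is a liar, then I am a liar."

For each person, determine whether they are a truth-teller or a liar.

Arjun: truth-teller, Chao: truth-teller, Kofi: truth-teller, Sara: truth-teller

Consider Arjun. Suppose Arjun is a liar.
Then no assignment of the remaining roles makes every statement match its speaker's type — contradiction.
So Arjun is a truth-teller.
With that fixed, Chao's statement is true, so Chao is a truth-teller.
Consider Kofi. Suppose Kofi is a liar.
Then Arjun's statement comes out false, contradicting Arjun being a truth-teller.
So Kofi is a truth-teller.
With that fixed, Sara's statement is true, so Sara is a truth-teller.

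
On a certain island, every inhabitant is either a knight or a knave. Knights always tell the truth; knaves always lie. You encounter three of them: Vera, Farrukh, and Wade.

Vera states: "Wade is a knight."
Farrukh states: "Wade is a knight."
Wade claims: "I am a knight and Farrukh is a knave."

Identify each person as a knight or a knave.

Vera: knave, Farrukh: knave, Wade: knave

Consider Vera. Suppose Vera is a knight.
Then no assignment of the remaining roles makes every statement match its speaker's type — contradiction.
So Vera is a knave.
Consider Farrukh. Suppose Farrukh is a knight.
Then no assignment of the remaining roles makes every statement match its speaker's type — contradiction.
So Farrukh is a knave.
Consider Wade. Suppose Wade is a knight.
Then Vera's statement comes out true, contradicting Vera being a knave.
So Wade is a knave.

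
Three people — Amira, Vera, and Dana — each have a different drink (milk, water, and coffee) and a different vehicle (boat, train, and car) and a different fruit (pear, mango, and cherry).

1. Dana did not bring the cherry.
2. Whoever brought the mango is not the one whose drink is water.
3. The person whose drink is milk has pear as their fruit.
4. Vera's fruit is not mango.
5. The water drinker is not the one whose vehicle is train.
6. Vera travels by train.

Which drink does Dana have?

coffee

With clues 1–3, water is impossible for Dana's drink.
With clues 1–6, milk is impossible for Dana's drink.
That leaves coffee.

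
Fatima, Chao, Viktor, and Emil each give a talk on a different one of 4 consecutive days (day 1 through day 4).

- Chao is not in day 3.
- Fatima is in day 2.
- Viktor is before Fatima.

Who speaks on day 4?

With clues 1–2, Fatima is ruled out for day 4.
With clues 1–3, Emil and Viktor are ruled out for day 4.
So day 4 is Chao.

Chao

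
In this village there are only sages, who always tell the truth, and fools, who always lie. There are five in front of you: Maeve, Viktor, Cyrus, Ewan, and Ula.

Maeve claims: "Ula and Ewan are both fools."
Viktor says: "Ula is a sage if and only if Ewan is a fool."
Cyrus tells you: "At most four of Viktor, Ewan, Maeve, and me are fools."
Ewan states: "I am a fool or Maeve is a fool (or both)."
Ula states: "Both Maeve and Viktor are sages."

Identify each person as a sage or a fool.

Regardless of anyone's role, Cyrus's statement is true, so Cyrus is a sage.
Consider Maeve. Suppose Maeve is a sage.
Then whichever role Ewan has, Ewan's statement has the wrong truth value — contradiction.
So Maeve is a fool.
With that fixed, Ewan's statement is true, so Ewan is a sage.
With that fixed, Ula's statement is false, so Ula is a fool.
With that fixed, Viktor's statement is true, so Viktor is a sage.

Maeve: fool, Viktor: sage, Cyrus: sage, Ewan: sage, Ula: fool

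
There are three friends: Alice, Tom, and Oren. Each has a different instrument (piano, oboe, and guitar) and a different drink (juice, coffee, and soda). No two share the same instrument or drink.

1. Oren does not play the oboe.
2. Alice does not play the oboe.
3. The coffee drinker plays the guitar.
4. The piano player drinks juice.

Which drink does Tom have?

With clues 1–3, coffee is impossible for Tom's drink.
With clues 1–4, juice is impossible for Tom's drink.
That leaves soda.

soda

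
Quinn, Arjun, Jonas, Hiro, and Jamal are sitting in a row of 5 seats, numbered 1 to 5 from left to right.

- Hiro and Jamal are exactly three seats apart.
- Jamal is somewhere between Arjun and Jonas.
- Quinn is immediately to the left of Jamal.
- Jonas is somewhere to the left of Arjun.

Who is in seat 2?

With clues 1–2, Hiro is ruled out for seat 2.
With clues 1–3, Jamal and Quinn are ruled out for seat 2.
With clues 1–4, Arjun is ruled out for seat 2.
So seat 2 is Jonas.

Jonas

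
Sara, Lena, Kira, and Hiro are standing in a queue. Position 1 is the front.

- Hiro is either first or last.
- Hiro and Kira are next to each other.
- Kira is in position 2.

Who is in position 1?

Hiro

With clues 1–2, Kira is ruled out for position 1.
With clues 1–3, Lena and Sara are ruled out for position 1.
So position 1 is Hiro.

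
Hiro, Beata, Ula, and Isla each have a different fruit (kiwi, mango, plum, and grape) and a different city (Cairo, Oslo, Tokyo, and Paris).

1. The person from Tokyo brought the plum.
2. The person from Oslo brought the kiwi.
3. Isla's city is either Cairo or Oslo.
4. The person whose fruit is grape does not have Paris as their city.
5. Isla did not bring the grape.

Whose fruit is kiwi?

Isla

With clues 1–5, Beata, Hiro, and Ula are impossible for the one with fruit kiwi.
That leaves Isla.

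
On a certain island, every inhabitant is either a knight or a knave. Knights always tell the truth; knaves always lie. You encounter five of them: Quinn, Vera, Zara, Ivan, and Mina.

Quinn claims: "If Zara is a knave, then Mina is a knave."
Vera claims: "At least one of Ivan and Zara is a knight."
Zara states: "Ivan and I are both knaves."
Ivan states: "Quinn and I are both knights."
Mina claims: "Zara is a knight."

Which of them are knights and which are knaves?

Quinn: knight, Vera: knight, Zara: knave, Ivan: knight, Mina: knave

Consider Quinn. Suppose Quinn is a knave.
Then no assignment of the remaining roles makes every statement match its speaker's type — contradiction.
So Quinn is a knight.
Consider Vera. Suppose Vera is a knave.
Then no assignment of the remaining roles makes every statement match its speaker's type — contradiction.
So Vera is a knight.
Consider Zara. Suppose Zara is a knight.
Then Zara's own statement would have to be true, but it can't be — contradiction.
So Zara is a knave.
With that fixed, Mina's statement is false, so Mina is a knave.
Consider Ivan. Suppose Ivan is a knave.
Then Vera's statement comes out false, contradicting Vera being a knight.
So Ivan is a knight.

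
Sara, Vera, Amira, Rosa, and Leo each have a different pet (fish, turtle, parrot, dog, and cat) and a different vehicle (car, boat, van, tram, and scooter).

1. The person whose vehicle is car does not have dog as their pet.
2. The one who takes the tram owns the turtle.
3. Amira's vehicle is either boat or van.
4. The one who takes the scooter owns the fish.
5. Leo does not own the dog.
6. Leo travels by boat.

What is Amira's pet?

With clues 1–3, turtle is impossible for Amira's pet.
With clues 1–4, fish is impossible for Amira's pet.
With clues 1–6, cat and parrot are impossible for Amira's pet.
That leaves dog.

dog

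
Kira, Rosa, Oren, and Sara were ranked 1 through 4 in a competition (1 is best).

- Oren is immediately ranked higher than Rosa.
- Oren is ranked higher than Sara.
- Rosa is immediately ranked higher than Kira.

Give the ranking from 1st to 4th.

Oren, Rosa, Kira, Sara

From clue 1: Rosa is in {2,3,4}.
From clues 1–2: Rosa is in {2,3}.
From clues 1–3: Oren → rank 1, Rosa → rank 2, Kira → rank 3, Sara → rank 4.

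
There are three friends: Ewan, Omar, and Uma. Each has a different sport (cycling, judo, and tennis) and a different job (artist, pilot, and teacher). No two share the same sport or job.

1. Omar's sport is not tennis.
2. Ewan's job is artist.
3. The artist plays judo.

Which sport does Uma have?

tennis

With clues 1–3, cycling and judo are impossible for Uma's sport.
That leaves tennis.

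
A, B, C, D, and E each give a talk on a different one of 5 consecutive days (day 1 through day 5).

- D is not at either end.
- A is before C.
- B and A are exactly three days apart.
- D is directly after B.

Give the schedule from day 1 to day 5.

B, D, E, A, C

From clue 1: D is in {2,3,4}.
From clues 1–3: A is in {1,2,4}.
From clues 1–4: B → day 1, D → day 2, E → day 3, A → day 4, C → day 5.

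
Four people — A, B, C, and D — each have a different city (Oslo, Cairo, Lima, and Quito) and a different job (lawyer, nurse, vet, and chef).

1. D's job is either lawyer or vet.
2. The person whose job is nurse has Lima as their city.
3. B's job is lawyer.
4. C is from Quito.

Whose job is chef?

Clue 1 rules out D for the one with job chef.
With clues 1–3, B is impossible for the one with job chef.
With clues 1–4, A is impossible for the one with job chef.
That leaves C.

C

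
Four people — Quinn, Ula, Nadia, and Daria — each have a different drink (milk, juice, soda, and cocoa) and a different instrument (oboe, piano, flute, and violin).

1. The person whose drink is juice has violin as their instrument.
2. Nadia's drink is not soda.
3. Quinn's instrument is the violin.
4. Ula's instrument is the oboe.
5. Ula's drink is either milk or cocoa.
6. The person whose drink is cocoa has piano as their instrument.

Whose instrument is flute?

Daria

With clues 1–3, Quinn is impossible for the one with instrument flute.
With clues 1–4, Ula is impossible for the one with instrument flute.
With clues 1–6, Nadia is impossible for the one with instrument flute.
That leaves Daria.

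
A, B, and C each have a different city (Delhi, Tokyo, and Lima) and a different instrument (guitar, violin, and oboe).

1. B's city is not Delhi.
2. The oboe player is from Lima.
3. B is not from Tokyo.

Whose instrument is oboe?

B

With clues 1–3, A and C are impossible for the one with instrument oboe.
That leaves B.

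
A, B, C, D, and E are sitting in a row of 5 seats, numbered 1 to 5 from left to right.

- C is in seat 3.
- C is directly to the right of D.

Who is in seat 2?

With clue 1, C is ruled out for seat 2.
With clues 1–2, A, B, and E are ruled out for seat 2.
So seat 2 is D.

D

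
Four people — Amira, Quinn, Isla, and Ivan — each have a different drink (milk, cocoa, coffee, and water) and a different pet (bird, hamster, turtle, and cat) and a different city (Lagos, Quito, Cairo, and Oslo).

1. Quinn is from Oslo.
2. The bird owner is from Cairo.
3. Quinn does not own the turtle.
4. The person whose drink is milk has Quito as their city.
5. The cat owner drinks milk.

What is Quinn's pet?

hamster

With clues 1–2, bird is impossible for Quinn's pet.
With clues 1–3, turtle is impossible for Quinn's pet.
With clues 1–5, cat is impossible for Quinn's pet.
That leaves hamster.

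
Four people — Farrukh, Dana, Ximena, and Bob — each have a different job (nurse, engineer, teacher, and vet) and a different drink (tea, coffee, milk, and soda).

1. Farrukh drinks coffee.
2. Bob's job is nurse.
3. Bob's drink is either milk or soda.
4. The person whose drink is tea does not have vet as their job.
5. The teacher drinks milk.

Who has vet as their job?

With clues 1–2, Bob is impossible for the one with job vet.
With clues 1–5, Dana and Ximena are impossible for the one with job vet.
That leaves Farrukh.

Farrukh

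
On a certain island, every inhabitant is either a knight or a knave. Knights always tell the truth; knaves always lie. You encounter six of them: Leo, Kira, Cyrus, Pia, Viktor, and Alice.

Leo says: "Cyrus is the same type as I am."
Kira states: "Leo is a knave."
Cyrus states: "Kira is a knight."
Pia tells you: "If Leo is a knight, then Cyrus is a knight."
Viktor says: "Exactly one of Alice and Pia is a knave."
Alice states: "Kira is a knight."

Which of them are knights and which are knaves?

Consider Leo. Suppose Leo is a knight.
Then no assignment of the remaining roles makes every statement match its speaker's type — contradiction.
So Leo is a knave.
With that fixed, Kira's statement is true, so Kira is a knight.
With that fixed, Cyrus's statement is true, so Cyrus is a knight.
With that fixed, Pia's statement is true, so Pia is a knight.
With that fixed, Alice's statement is true, so Alice is a knight.
With that fixed, Viktor's statement is false, so Viktor is a knave.

Leo: knave, Kira: knight, Cyrus: knight, Pia: knight, Viktor: knave, Alice: knight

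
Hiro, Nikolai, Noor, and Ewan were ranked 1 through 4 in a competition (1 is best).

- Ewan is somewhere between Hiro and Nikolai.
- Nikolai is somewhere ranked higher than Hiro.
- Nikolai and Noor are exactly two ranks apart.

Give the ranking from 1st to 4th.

From clue 1: Ewan is in {2,3}.
From clues 1–2: Hiro is in {3,4}.
From clues 1–3: Nikolai → rank 1, Ewan → rank 2, Noor → rank 3, Hiro → rank 4.

Nikolai, Ewan, Noor, Hiro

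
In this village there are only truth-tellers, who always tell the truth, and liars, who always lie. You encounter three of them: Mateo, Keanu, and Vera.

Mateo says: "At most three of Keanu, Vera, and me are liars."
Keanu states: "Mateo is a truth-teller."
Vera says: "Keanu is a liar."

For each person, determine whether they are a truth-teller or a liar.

Mateo: truth-teller, Keanu: truth-teller, Vera: liar

Regardless of anyone's role, Mateo's statement is true, so Mateo is a truth-teller.
With that fixed, Keanu's statement is true, so Keanu is a truth-teller.
With that fixed, Vera's statement is false, so Vera is a liar.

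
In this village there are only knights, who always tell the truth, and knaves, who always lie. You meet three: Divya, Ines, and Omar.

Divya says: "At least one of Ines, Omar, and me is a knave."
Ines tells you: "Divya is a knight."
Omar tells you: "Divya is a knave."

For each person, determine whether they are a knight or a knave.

Divya: knight, Ines: knight, Omar: knave

Consider Divya. Suppose Divya is a knave.
Then Divya's own statement would have to be false, but it can't be — contradiction.
So Divya is a knight.
With that fixed, Ines's statement is true, so Ines is a knight.
With that fixed, Omar's statement is false, so Omar is a knave.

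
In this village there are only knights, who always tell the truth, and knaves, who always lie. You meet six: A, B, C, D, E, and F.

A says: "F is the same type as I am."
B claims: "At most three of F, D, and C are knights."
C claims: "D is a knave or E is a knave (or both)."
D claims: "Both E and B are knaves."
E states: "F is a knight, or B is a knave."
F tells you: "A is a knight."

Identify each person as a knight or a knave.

Regardless of anyone's role, B's statement is true, so B is a knight.
With that fixed, D's statement is false, so D is a knave.
With that fixed, C's statement is true, so C is a knight.
Consider A. Suppose A is a knave.
Then no assignment of the remaining roles makes every statement match its speaker's type — contradiction.
So A is a knight.
With that fixed, F's statement is true, so F is a knight.
With that fixed, E's statement is true, so E is a knight.

A: knight, B: knight, C: knight, D: knave, E: knight, F: knight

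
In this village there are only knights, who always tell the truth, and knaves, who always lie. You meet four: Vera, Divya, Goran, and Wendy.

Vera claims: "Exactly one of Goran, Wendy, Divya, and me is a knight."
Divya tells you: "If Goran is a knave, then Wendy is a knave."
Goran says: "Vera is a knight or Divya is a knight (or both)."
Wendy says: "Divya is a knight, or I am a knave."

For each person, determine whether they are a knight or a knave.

Consider Vera. Suppose Vera is a knight.
Then no assignment of the remaining roles makes every statement match its speaker's type — contradiction.
So Vera is a knave.
Consider Divya. Suppose Divya is a knave.
Then whichever role Wendy has, Wendy's statement has the wrong truth value — contradiction.
So Divya is a knight.
With that fixed, Goran's statement is true, so Goran is a knight.
With that fixed, Wendy's statement is true, so Wendy is a knight.

Vera: knave, Divya: knight, Goran: knight, Wendy: knight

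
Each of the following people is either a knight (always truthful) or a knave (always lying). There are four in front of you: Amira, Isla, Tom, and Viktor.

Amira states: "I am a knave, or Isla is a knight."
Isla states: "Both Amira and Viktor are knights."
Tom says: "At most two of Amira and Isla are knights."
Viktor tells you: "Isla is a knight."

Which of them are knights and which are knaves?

Amira: knight, Isla: knight, Tom: knight, Viktor: knight

Regardless of anyone's role, Tom's statement is true, so Tom is a knight.
Consider Amira. Suppose Amira is a knave.
Then Amira's own statement would have to be false, but it can't be — contradiction.
So Amira is a knight.
Consider Isla. Suppose Isla is a knave.
Then Amira's statement comes out false, contradicting Amira being a knight.
So Isla is a knight.
With that fixed, Viktor's statement is true, so Viktor is a knight.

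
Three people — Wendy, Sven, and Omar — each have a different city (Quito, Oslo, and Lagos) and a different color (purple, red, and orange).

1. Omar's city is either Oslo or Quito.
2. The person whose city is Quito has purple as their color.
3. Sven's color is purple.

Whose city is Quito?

With clues 1–3, Omar and Wendy are impossible for the one with city Quito.
That leaves Sven.

Sven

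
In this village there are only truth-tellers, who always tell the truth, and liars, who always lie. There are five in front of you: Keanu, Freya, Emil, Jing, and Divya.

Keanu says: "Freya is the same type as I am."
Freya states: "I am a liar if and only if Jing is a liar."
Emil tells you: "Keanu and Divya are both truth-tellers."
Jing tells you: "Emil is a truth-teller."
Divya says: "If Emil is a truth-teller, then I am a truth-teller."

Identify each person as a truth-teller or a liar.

Keanu: truth-teller, Freya: truth-teller, Emil: truth-teller, Jing: truth-teller, Divya: truth-teller

Consider Keanu. Suppose Keanu is a liar.
Then no assignment of the remaining roles makes every statement match its speaker's type — contradiction.
So Keanu is a truth-teller.
Consider Freya. Suppose Freya is a liar.
Then Keanu's statement comes out false, contradicting Keanu being a truth-teller.
So Freya is a truth-teller.
Consider Emil. Suppose Emil is a liar.
Then no assignment of the remaining roles makes every statement match its speaker's type — contradiction.
So Emil is a truth-teller.
With that fixed, Jing's statement is true, so Jing is a truth-teller.
Consider Divya. Suppose Divya is a liar.
Then Emil's statement comes out false, contradicting Emil being a truth-teller.
So Divya is a truth-teller.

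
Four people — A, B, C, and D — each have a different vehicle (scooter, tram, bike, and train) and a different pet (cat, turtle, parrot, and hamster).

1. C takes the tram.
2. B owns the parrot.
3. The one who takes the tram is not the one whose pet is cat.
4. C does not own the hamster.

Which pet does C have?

turtle

With clues 1–2, parrot is impossible for C's pet.
With clues 1–3, cat is impossible for C's pet.
With clues 1–4, hamster is impossible for C's pet.
That leaves turtle.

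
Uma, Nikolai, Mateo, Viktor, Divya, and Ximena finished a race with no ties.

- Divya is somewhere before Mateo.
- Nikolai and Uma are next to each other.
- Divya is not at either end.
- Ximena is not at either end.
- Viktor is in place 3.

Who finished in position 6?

Mateo

With clue 1, Divya is ruled out for place 6.
With clues 1–4, Ximena is ruled out for place 6.
With clues 1–5, Nikolai, Uma, and Viktor are ruled out for place 6.
So place 6 is Mateo.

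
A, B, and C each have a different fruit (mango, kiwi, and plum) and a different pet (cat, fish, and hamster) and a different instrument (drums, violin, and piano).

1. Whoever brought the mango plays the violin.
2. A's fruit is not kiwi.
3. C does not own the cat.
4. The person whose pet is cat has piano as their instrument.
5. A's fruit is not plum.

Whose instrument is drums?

With clues 1–5, A and B are impossible for the one with instrument drums.
That leaves C.

C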